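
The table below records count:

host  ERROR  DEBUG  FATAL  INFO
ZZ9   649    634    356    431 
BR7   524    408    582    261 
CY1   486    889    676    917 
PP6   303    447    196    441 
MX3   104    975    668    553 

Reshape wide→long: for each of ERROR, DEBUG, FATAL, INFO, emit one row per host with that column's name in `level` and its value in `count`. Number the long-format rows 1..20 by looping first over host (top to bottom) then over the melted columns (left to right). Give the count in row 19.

668

20 rows total (5 × 4). Row 19: index ⌊(19-1)/4⌋ = 4 into host → MX3; (19-1) mod 4 = 2 into the melted columns → FATAL.
So row 19 is (MX3, FATAL, 668); count = 668.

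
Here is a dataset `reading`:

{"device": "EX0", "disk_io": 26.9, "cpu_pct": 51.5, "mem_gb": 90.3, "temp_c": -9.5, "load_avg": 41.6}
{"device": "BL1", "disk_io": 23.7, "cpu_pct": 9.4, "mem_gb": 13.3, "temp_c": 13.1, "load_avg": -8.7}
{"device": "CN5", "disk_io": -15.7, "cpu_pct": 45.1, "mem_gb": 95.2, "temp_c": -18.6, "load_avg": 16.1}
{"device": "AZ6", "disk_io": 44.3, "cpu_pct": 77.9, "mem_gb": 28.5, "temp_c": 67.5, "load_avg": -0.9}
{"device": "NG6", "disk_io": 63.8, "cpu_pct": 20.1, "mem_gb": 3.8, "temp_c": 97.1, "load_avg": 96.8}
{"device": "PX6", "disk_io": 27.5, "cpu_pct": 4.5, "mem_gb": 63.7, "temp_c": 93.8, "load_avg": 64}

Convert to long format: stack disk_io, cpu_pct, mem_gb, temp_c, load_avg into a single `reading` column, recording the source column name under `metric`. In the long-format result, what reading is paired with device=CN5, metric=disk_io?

-15.7

Unpivoting turns each (device, wide-column) pair into one long row.
The wide cell at row CN5, column disk_io holds -15.7, so the long row (CN5, disk_io) has reading=-15.7.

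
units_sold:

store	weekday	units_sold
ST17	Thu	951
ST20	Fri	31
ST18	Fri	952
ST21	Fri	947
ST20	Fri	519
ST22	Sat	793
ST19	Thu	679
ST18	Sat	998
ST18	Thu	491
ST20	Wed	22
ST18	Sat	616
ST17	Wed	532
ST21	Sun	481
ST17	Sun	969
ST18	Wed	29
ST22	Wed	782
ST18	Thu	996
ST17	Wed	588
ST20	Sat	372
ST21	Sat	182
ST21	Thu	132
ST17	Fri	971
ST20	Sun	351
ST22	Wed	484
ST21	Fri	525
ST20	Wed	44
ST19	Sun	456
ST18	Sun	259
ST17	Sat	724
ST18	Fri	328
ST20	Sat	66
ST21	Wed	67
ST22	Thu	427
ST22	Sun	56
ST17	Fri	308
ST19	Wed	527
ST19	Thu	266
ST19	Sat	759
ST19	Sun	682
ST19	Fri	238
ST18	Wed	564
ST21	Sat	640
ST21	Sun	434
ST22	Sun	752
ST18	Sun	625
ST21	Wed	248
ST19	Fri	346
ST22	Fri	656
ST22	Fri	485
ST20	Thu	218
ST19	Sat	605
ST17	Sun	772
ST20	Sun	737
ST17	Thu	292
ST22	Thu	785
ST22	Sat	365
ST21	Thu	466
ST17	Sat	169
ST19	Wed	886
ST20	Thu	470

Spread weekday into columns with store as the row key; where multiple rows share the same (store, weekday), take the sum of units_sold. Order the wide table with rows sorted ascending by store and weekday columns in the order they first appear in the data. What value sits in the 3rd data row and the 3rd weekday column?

With rows sorted ascending by store, row 3 is store=ST19. weekday columns in first-appearance order: Thu, Fri, Sat, Wed, Sun; column 3 is Sat.
Long rows with store=ST19, weekday=Sat: 759 + 605 = 1364.

1364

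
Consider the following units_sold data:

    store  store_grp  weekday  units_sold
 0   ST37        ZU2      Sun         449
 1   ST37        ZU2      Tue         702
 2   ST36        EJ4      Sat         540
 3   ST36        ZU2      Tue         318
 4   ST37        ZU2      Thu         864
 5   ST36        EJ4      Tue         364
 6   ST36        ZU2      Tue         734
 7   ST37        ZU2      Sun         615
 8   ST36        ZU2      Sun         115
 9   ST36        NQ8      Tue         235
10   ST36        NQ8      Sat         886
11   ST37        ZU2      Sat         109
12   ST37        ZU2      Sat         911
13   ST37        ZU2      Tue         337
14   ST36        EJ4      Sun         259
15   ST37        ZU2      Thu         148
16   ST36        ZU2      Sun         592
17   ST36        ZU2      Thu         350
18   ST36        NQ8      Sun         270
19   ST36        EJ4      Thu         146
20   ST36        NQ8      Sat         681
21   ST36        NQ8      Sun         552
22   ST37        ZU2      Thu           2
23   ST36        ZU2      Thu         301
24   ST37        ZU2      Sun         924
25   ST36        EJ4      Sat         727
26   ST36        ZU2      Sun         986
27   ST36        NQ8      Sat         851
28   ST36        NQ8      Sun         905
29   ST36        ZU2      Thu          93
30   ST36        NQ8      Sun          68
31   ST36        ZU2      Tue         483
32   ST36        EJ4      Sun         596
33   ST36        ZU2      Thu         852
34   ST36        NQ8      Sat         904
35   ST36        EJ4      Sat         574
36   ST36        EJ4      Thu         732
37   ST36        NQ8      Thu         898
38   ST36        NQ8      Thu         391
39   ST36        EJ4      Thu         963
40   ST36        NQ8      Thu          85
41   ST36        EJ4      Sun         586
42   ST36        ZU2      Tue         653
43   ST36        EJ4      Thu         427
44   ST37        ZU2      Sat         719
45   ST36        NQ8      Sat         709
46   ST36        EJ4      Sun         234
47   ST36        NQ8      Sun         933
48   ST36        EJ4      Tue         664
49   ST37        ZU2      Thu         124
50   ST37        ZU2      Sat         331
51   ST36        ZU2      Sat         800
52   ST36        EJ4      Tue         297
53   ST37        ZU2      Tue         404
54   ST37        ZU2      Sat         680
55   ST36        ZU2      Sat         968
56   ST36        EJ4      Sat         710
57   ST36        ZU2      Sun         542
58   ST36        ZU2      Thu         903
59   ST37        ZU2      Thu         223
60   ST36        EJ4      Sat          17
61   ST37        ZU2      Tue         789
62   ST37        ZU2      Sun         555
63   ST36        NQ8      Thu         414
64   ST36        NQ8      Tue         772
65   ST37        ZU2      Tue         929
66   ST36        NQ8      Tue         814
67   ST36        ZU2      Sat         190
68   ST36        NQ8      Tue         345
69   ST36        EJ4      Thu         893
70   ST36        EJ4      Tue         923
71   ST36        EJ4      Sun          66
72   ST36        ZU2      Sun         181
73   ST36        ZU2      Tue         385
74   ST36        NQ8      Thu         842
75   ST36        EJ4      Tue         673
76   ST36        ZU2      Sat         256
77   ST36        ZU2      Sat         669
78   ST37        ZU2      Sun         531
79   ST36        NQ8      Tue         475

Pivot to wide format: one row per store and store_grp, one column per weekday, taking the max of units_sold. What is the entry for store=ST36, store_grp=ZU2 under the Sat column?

Rows with store=ST36, store_grp=ZU2 and weekday=Sat: units_sold values are 800, 968, 190, 256, 669.
max(800, 968, 190, 256, 669) = 968.

968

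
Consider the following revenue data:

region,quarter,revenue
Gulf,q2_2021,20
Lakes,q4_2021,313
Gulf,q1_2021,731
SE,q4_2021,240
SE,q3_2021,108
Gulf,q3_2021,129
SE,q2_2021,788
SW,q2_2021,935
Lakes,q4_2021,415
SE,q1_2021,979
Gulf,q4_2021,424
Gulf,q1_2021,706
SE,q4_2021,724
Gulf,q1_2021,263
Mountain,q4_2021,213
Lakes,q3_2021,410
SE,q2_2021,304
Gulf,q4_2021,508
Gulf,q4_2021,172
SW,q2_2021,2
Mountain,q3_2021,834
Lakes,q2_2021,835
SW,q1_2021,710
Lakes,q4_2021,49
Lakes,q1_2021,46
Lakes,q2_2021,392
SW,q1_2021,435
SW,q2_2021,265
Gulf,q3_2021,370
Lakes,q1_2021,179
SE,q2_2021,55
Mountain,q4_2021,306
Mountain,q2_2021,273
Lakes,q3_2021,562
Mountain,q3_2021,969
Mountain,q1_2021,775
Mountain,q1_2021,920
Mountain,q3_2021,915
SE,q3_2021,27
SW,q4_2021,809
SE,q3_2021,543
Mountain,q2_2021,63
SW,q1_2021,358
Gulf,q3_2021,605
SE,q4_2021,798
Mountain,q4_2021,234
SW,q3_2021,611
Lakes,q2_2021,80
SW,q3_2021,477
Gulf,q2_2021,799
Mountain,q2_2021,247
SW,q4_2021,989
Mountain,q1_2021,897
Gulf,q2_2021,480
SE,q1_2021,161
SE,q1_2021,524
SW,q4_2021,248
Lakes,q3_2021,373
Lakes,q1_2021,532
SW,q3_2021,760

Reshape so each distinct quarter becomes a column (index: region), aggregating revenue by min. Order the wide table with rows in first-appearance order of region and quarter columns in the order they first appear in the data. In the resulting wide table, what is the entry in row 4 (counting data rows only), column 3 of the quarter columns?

With rows in first-appearance order of region, row 4 is region=SW. quarter columns in first-appearance order: q2_2021, q4_2021, q1_2021, q3_2021; column 3 is q1_2021.
Long rows with region=SW, quarter=q1_2021: min(710, 435, 358) = 358.

358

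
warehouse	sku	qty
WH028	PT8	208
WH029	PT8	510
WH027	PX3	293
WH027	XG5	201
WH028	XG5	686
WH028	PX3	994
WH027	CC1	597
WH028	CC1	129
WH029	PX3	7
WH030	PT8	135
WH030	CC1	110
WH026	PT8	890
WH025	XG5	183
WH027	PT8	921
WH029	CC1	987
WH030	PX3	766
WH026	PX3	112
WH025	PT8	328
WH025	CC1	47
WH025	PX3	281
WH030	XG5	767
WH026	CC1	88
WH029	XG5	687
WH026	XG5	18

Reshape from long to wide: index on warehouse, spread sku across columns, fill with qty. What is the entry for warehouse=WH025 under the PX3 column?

Wide layout: rows indexed by warehouse, columns are the 4 distinct sku values (PT8, PX3, XG5, CC1).
Cell (warehouse=WH025, sku=PX3) draws from the long row where warehouse=WH025 and sku=PX3, which has qty=281.

281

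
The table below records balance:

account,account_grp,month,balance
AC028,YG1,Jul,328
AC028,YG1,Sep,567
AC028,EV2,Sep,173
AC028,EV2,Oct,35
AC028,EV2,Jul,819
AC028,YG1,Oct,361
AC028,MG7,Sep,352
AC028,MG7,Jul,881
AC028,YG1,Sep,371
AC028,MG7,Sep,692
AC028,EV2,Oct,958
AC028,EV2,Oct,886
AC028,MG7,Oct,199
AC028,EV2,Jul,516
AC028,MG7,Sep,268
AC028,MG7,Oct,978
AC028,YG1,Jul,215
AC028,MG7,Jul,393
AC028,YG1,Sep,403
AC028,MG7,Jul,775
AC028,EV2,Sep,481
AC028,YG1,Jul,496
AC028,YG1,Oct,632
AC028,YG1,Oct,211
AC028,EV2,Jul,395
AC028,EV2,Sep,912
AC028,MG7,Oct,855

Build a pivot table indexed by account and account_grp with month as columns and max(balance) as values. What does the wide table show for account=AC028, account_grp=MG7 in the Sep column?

Rows with account=AC028, account_grp=MG7 and month=Sep: balance values are 352, 692, 268.
max(352, 692, 268) = 692.

692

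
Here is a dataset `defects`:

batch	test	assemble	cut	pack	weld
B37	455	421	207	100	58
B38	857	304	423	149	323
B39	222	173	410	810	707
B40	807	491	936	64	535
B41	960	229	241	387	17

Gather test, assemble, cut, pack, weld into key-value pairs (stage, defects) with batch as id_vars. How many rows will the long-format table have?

25

5 batch values × 5 melted columns = 25 rows.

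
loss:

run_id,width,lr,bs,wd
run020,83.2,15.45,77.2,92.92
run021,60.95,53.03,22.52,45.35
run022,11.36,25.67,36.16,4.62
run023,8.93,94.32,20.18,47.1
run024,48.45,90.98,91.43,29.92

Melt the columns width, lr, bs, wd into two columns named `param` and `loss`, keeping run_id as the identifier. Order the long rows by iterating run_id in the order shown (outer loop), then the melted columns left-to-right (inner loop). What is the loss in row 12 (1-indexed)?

20 rows total (5 × 4). Row 12: index ⌊(12-1)/4⌋ = 2 into run_id → run022; (12-1) mod 4 = 3 into the melted columns → wd.
So row 12 is (run022, wd, 4.62); loss = 4.62.

4.62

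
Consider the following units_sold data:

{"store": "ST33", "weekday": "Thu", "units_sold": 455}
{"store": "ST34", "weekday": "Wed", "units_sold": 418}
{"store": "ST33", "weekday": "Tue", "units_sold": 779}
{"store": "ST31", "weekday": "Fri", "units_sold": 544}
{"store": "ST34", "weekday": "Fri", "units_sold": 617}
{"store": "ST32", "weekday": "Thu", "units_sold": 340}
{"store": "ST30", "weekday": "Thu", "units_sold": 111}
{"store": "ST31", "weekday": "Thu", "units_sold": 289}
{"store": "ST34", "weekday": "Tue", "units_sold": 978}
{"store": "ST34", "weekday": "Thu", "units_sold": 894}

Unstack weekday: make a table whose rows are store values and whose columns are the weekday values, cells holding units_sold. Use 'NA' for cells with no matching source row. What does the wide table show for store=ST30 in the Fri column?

NA

No long-format row has store=ST30 and weekday=Fri, so the cell is NA.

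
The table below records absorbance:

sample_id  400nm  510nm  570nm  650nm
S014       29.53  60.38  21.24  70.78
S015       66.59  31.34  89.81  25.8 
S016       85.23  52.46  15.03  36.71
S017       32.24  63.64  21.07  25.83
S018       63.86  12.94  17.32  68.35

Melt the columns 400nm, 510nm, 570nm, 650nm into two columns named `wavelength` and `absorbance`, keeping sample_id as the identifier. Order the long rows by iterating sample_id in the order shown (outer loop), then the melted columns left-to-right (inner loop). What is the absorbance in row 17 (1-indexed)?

20 rows total (5 × 4). Row 17: index ⌊(17-1)/4⌋ = 4 into sample_id → S018; (17-1) mod 4 = 0 into the melted columns → 400nm.
So row 17 is (S018, 400nm, 63.86); absorbance = 63.86.

63.86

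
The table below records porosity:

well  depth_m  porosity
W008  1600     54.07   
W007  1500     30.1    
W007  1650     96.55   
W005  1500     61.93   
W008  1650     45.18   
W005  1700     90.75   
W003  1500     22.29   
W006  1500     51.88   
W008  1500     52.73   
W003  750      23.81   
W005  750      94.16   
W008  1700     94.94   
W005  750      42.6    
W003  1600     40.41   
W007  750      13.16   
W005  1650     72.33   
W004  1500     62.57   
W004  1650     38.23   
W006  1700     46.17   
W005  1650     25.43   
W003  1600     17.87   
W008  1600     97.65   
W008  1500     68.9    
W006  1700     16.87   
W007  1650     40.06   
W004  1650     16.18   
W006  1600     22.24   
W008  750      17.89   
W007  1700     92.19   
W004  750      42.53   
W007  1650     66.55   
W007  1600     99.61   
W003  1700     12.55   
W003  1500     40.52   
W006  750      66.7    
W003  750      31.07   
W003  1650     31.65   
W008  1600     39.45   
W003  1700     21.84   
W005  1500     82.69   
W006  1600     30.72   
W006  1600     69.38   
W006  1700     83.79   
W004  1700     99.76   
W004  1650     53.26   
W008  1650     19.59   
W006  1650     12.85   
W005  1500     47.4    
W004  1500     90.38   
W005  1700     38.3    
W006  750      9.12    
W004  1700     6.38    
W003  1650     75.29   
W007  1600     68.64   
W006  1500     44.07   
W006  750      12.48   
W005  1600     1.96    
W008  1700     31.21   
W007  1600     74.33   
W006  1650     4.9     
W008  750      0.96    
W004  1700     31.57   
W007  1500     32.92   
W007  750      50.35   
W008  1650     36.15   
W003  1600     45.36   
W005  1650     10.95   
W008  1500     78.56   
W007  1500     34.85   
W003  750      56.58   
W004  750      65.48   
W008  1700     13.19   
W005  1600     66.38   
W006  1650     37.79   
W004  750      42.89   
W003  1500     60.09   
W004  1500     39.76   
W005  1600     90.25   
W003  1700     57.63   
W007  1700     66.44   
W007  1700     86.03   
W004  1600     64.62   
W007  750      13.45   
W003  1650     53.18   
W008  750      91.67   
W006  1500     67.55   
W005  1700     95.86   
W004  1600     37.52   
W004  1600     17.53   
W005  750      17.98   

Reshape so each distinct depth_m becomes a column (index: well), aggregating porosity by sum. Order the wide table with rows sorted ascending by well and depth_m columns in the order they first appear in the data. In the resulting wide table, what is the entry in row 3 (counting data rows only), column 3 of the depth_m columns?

108.71

With rows sorted ascending by well, row 3 is well=W005. depth_m columns in first-appearance order: 1600, 1500, 1650, 1700, 750; column 3 is 1650.
Long rows with well=W005, depth_m=1650: 72.33 + 25.43 + 10.95 = 108.71.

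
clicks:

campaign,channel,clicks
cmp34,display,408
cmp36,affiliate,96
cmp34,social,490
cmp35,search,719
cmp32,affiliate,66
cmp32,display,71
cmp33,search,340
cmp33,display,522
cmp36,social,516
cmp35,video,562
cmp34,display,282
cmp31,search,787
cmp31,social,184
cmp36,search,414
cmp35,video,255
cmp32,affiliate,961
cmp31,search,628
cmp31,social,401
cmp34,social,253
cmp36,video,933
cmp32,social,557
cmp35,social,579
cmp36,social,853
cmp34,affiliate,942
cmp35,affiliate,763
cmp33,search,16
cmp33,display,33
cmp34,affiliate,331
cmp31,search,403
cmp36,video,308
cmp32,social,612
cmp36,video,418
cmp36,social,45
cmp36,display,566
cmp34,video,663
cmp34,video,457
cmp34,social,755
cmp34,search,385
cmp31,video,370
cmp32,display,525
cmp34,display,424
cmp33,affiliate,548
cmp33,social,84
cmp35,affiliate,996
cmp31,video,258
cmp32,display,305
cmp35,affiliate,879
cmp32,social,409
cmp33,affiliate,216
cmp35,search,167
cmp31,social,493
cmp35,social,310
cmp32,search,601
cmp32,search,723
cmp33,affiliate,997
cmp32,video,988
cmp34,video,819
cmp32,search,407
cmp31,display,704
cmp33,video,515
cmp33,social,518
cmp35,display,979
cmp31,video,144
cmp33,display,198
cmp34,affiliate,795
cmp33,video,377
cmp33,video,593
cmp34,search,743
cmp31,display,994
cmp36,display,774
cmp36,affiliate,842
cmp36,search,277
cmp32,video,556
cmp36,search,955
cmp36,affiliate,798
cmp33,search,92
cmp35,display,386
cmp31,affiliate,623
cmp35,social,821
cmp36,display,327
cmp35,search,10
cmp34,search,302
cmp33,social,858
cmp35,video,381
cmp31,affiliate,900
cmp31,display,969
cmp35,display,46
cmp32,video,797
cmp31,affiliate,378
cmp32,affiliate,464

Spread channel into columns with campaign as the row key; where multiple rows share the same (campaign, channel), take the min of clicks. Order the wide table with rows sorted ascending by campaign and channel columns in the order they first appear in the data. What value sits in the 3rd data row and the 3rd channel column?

84

With rows sorted ascending by campaign, row 3 is campaign=cmp33. channel columns in first-appearance order: display, affiliate, social, search, video; column 3 is social.
Long rows with campaign=cmp33, channel=social: min(84, 518, 858) = 84.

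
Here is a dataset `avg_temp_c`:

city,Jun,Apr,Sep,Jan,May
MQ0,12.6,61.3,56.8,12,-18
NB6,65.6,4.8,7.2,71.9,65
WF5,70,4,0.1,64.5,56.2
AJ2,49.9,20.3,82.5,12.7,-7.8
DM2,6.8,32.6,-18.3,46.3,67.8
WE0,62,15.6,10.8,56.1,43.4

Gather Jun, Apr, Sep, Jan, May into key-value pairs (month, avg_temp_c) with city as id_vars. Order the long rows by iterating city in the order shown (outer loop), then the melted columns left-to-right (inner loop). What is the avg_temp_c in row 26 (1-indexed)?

30 rows total (6 × 5). Row 26: index ⌊(26-1)/5⌋ = 5 into city → WE0; (26-1) mod 5 = 0 into the melted columns → Jun.
So row 26 is (WE0, Jun, 62); avg_temp_c = 62.

62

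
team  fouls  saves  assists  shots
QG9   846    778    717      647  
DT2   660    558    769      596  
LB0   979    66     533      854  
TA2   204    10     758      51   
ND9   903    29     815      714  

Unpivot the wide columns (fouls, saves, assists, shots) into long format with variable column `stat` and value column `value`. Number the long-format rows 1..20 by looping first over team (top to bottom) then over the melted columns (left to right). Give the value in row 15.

20 rows total (5 × 4). Row 15: index ⌊(15-1)/4⌋ = 3 into team → TA2; (15-1) mod 4 = 2 into the melted columns → assists.
So row 15 is (TA2, assists, 758); value = 758.

758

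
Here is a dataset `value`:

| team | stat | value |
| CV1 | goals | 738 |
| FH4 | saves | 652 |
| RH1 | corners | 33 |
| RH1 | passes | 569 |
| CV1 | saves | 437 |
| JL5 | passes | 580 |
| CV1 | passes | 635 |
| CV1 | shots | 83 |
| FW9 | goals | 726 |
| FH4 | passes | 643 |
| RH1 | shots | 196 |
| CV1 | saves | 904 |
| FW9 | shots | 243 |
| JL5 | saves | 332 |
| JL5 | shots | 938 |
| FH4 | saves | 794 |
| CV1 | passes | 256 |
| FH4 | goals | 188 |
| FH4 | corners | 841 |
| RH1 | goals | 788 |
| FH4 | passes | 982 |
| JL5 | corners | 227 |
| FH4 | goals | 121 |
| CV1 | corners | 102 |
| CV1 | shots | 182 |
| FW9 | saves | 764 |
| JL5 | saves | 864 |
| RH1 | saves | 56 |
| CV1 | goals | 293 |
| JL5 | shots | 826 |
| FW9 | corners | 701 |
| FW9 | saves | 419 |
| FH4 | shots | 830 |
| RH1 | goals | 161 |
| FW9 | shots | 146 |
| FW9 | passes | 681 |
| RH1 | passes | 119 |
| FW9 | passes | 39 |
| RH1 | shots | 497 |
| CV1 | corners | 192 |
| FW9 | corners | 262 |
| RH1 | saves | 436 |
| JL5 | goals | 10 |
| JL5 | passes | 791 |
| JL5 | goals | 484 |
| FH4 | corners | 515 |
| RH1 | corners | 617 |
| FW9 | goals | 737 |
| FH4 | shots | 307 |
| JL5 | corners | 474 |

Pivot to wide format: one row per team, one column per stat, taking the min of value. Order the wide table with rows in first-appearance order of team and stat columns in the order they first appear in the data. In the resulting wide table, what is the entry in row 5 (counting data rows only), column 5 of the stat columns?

With rows in first-appearance order of team, row 5 is team=FW9. stat columns in first-appearance order: goals, saves, corners, passes, shots; column 5 is shots.
Long rows with team=FW9, stat=shots: min(243, 146) = 146.

146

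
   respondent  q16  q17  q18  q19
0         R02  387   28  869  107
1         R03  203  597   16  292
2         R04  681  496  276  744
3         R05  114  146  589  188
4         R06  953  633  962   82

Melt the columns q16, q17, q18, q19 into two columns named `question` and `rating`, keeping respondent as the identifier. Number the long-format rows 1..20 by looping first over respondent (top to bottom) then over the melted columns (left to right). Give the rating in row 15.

20 rows total (5 × 4). Row 15: index ⌊(15-1)/4⌋ = 3 into respondent → R05; (15-1) mod 4 = 2 into the melted columns → q18.
So row 15 is (R05, q18, 589); rating = 589.

589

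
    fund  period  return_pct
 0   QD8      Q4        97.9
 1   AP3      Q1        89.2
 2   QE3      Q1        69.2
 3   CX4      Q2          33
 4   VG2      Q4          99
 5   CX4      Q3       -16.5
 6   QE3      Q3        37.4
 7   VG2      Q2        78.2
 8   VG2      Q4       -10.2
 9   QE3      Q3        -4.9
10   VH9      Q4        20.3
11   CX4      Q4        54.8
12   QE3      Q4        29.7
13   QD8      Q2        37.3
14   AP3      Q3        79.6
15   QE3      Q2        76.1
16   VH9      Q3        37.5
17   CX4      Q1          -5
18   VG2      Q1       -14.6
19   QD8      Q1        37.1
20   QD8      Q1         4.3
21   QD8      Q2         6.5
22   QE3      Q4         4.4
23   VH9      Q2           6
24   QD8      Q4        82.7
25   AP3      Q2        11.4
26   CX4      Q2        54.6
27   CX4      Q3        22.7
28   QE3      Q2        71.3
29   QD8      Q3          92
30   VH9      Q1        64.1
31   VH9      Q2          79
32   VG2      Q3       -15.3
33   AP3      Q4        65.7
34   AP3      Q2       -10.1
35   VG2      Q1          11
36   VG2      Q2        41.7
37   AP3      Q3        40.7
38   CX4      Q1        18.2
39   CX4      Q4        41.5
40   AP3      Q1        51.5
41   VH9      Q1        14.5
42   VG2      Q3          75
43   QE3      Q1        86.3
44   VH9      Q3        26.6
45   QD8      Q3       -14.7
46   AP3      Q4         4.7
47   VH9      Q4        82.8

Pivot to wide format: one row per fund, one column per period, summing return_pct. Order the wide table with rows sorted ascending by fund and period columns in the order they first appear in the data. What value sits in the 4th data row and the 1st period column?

With rows sorted ascending by fund, row 4 is fund=QE3. period columns in first-appearance order: Q4, Q1, Q2, Q3; column 1 is Q4.
Long rows with fund=QE3, period=Q4: 29.7 + 4.4 = 34.1.

34.1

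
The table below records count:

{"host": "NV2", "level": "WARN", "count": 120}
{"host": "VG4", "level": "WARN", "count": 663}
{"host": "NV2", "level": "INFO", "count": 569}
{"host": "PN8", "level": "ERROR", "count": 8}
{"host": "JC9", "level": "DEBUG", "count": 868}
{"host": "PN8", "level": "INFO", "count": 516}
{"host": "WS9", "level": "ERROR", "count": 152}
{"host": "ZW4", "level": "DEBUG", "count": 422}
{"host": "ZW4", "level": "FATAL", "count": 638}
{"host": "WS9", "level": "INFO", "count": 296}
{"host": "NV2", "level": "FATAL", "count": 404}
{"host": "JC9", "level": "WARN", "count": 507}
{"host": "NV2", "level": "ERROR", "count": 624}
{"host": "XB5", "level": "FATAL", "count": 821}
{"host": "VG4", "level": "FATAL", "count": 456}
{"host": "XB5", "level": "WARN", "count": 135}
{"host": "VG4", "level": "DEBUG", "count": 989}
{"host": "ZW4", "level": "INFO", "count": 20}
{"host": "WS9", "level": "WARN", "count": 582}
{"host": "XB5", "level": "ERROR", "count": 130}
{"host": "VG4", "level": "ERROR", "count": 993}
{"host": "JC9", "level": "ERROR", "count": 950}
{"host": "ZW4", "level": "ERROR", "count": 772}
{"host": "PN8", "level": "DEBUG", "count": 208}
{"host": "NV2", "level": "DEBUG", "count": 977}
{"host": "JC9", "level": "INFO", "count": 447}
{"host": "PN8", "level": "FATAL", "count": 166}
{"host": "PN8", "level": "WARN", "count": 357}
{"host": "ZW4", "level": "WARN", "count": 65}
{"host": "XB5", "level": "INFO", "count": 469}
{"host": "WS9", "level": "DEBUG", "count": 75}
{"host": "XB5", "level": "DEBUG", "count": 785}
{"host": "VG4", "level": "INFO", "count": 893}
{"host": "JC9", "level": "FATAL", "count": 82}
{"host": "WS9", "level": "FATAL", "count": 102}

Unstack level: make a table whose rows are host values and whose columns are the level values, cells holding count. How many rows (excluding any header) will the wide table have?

7

7 distinct host values → 7 rows.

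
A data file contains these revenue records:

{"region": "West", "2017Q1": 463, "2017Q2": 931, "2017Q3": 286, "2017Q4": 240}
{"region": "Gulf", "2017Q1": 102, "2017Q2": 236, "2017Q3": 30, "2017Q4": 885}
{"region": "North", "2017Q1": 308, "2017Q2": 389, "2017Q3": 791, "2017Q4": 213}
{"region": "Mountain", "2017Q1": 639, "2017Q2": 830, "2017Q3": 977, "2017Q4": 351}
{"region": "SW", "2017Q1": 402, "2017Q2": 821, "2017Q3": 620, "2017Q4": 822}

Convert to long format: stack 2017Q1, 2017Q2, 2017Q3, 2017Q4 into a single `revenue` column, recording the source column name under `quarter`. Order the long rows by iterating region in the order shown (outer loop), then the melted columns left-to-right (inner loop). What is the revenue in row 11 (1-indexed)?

791

20 rows total (5 × 4). Row 11: index ⌊(11-1)/4⌋ = 2 into region → North; (11-1) mod 4 = 2 into the melted columns → 2017Q3.
So row 11 is (North, 2017Q3, 791); revenue = 791.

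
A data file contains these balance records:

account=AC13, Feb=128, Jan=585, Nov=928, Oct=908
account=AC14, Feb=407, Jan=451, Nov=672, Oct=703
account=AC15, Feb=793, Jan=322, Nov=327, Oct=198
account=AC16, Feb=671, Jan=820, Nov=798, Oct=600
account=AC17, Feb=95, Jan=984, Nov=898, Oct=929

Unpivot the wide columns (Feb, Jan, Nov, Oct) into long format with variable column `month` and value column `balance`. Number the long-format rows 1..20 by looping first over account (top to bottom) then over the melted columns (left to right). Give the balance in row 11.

20 rows total (5 × 4). Row 11: index ⌊(11-1)/4⌋ = 2 into account → AC15; (11-1) mod 4 = 2 into the melted columns → Nov.
So row 11 is (AC15, Nov, 327); balance = 327.

327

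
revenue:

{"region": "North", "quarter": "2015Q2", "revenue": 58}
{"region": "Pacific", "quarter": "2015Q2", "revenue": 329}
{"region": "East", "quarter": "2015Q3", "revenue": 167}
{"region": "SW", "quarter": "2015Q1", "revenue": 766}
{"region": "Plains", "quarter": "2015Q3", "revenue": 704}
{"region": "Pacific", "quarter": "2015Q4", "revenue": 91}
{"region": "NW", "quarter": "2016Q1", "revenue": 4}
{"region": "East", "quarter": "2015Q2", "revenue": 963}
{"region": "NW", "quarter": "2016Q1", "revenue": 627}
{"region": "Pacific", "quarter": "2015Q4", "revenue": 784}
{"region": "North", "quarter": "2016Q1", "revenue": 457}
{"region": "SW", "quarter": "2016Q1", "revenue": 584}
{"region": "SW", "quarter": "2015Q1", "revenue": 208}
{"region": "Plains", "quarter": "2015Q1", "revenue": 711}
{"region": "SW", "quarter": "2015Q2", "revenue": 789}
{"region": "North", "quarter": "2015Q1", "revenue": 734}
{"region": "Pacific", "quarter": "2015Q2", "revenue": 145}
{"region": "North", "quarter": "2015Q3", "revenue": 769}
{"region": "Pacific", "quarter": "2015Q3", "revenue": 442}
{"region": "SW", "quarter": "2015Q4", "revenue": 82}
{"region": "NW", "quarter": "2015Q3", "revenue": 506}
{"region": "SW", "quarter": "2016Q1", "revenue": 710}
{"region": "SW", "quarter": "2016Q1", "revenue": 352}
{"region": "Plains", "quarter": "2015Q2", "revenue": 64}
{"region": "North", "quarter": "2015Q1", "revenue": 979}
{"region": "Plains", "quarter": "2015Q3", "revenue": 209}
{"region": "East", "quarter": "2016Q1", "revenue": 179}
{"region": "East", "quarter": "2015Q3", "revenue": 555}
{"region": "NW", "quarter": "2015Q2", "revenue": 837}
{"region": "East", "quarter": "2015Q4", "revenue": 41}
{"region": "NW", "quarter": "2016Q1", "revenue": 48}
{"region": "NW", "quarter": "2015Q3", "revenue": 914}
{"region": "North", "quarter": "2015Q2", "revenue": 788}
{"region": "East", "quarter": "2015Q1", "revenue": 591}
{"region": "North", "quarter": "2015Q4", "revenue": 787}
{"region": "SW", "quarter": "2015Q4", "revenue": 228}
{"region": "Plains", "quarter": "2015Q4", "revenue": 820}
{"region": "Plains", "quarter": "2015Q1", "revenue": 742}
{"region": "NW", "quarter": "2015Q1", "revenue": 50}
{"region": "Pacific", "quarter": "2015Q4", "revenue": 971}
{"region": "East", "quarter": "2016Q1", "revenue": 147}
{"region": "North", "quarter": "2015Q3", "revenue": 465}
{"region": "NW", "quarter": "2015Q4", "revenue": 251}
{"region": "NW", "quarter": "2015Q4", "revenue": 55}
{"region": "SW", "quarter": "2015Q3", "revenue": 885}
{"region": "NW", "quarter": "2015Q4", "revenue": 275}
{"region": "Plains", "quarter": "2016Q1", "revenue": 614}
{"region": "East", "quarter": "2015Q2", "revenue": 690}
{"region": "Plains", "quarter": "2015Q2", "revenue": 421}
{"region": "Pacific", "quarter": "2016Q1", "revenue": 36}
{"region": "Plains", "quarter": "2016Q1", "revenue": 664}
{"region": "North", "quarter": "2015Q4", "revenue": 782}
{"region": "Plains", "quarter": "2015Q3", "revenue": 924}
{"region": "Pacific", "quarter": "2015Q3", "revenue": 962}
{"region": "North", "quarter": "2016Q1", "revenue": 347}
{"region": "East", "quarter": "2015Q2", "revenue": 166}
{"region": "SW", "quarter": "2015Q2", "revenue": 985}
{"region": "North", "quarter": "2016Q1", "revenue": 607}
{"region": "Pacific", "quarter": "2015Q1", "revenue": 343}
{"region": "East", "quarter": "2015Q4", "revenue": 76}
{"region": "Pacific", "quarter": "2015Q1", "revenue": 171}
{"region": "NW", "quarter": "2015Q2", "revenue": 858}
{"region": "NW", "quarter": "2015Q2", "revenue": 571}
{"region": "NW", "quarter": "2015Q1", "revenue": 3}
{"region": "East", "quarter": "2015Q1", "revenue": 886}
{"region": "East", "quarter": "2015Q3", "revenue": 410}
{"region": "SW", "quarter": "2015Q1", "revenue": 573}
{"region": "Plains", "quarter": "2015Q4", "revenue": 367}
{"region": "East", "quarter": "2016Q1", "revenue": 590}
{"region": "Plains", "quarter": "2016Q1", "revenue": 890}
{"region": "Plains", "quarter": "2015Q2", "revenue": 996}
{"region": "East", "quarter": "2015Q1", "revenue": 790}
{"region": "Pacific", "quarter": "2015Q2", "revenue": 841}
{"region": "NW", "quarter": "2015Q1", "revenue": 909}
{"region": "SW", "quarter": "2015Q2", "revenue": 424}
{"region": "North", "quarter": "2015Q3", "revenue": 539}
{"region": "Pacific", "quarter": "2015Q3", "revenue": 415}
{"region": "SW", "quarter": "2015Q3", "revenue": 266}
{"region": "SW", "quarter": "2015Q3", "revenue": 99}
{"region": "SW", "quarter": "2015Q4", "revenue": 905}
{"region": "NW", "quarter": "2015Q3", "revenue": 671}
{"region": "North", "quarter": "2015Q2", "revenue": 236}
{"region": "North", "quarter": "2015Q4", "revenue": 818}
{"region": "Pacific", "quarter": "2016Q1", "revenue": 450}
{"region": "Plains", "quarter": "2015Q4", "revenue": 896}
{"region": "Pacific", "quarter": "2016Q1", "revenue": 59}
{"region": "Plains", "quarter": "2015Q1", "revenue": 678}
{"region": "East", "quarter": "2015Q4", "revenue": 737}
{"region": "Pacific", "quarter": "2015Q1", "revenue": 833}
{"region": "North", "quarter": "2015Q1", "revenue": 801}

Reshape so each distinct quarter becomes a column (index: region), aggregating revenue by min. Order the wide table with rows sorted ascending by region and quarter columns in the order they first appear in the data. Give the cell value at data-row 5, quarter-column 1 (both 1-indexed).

With rows sorted ascending by region, row 5 is region=Plains. quarter columns in first-appearance order: 2015Q2, 2015Q3, 2015Q1, 2015Q4, 2016Q1; column 1 is 2015Q2.
Long rows with region=Plains, quarter=2015Q2: min(64, 421, 996) = 64.

64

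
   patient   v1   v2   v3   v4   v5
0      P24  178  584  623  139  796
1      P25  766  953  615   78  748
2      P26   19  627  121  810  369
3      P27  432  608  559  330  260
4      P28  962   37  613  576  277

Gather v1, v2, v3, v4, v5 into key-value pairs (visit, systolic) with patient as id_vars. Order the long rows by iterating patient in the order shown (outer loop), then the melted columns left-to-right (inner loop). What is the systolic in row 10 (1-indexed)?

748

25 rows total (5 × 5). Row 10: index ⌊(10-1)/5⌋ = 1 into patient → P25; (10-1) mod 5 = 4 into the melted columns → v5.
So row 10 is (P25, v5, 748); systolic = 748.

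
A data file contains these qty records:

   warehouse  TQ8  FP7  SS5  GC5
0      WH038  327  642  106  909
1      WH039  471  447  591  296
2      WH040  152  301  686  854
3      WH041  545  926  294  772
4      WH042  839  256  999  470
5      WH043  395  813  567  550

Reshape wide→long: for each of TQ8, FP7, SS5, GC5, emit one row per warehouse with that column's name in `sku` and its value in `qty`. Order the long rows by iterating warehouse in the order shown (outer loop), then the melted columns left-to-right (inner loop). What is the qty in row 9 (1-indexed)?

152

24 rows total (6 × 4). Row 9: index ⌊(9-1)/4⌋ = 2 into warehouse → WH040; (9-1) mod 4 = 0 into the melted columns → TQ8.
So row 9 is (WH040, TQ8, 152); qty = 152.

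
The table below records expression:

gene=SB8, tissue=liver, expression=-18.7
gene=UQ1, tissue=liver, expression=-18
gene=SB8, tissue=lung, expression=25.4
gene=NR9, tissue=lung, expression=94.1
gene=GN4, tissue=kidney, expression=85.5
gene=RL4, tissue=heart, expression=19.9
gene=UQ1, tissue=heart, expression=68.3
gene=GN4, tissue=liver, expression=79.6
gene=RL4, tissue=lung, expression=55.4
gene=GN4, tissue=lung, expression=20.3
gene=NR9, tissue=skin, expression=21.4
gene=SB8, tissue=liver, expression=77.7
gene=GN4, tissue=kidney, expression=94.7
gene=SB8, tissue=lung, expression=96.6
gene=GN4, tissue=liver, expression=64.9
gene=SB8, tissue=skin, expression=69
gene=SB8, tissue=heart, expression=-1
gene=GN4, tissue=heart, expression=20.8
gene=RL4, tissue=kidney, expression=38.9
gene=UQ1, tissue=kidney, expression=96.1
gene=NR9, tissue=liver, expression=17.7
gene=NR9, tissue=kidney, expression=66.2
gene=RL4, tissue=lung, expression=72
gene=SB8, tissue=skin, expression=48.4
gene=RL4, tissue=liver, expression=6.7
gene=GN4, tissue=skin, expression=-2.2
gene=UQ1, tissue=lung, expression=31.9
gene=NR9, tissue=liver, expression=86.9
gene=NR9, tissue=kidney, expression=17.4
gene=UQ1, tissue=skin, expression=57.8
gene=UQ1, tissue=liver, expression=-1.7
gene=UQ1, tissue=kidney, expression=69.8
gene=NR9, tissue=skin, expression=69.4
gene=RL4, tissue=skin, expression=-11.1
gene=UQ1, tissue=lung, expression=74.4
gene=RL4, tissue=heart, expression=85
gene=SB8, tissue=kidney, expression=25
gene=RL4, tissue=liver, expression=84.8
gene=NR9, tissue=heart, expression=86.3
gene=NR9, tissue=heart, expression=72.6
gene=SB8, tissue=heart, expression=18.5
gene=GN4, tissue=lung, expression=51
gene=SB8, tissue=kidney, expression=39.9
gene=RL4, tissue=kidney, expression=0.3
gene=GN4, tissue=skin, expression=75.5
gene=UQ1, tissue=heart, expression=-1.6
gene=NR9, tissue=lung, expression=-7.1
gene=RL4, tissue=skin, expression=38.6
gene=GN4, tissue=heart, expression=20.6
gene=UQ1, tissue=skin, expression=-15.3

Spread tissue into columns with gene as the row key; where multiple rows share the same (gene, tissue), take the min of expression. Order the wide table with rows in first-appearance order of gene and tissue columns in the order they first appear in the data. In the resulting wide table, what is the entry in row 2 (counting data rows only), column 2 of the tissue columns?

With rows in first-appearance order of gene, row 2 is gene=UQ1. tissue columns in first-appearance order: liver, lung, kidney, heart, skin; column 2 is lung.
Long rows with gene=UQ1, tissue=lung: min(31.9, 74.4) = 31.9.

31.9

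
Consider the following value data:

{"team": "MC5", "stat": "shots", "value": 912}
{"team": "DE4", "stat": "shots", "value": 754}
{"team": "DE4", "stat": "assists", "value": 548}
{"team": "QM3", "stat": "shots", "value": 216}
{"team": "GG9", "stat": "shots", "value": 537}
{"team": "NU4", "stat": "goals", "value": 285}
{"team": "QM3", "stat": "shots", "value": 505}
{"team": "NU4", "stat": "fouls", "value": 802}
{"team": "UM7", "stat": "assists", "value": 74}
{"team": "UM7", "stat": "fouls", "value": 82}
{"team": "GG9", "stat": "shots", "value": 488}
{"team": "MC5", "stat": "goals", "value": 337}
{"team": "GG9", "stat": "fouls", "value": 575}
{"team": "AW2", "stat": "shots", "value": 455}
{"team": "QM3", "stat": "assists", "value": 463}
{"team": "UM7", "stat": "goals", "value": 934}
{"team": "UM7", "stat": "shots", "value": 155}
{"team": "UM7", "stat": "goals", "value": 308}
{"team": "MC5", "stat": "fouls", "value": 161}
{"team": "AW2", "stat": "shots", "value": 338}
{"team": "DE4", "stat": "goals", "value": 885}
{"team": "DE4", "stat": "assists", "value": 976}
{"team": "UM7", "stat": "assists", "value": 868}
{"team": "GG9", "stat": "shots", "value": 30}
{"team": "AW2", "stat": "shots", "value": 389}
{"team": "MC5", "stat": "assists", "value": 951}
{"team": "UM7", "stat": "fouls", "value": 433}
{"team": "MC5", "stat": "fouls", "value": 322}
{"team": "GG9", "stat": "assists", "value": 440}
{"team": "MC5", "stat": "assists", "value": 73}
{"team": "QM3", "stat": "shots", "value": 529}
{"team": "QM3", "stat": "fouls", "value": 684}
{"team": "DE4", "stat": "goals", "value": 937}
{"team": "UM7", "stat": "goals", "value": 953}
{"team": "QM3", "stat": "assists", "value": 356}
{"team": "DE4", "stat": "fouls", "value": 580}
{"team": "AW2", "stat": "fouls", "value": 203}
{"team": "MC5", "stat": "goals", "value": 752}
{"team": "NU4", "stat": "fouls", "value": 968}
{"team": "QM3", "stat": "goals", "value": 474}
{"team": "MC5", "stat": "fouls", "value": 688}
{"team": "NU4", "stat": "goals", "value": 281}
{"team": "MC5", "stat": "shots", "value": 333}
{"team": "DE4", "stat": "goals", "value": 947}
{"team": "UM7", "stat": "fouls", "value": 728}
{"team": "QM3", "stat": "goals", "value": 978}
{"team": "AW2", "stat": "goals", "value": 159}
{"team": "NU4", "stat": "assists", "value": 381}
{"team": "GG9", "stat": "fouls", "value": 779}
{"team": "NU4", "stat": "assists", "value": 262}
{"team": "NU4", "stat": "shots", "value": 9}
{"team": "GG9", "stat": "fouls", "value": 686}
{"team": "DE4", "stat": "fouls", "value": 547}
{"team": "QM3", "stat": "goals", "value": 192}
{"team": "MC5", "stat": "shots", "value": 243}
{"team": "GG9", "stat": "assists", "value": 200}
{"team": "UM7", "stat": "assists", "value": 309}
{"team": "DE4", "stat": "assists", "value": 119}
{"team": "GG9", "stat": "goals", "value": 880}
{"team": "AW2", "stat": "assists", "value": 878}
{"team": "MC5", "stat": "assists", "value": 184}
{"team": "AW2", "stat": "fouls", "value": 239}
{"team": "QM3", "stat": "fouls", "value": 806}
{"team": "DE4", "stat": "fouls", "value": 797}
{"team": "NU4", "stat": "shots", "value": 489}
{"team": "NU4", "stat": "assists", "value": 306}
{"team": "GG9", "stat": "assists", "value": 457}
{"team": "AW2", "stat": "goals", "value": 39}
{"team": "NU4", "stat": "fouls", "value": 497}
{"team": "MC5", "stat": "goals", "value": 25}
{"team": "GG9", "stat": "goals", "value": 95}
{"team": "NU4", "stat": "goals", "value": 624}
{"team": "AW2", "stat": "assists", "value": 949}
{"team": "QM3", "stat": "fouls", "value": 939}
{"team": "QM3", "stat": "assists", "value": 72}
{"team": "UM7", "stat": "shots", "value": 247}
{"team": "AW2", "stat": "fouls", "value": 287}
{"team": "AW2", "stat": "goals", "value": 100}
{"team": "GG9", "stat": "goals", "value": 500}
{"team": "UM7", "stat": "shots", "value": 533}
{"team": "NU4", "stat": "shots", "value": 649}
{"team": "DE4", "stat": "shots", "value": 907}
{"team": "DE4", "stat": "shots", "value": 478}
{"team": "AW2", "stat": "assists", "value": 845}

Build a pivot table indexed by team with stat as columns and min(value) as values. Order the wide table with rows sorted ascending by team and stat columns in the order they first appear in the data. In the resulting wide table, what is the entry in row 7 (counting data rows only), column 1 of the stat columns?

155

With rows sorted ascending by team, row 7 is team=UM7. stat columns in first-appearance order: shots, assists, goals, fouls; column 1 is shots.
Long rows with team=UM7, stat=shots: min(155, 247, 533) = 155.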